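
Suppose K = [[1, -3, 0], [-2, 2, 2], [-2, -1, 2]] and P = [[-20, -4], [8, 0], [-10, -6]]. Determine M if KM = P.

Left-multiplying both sides by K⁻¹ gives M = K⁻¹P.
K has determinant 6; K⁻¹ = [[1, 1, -1], [0, 1/3, -1/3], [1, 7/6, -2/3]].
M = K⁻¹P = [[1, 1, -1], [0, 1/3, -1/3], [1, 7/6, -2/3]] · [[-20, -4], [8, 0], [-10, -6]] = [[-2, 2], [6, 2], [-4, 0]].

M = [[-2, 2], [6, 2], [-4, 0]]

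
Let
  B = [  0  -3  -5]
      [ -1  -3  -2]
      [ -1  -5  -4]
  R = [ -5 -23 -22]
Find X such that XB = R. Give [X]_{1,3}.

Right-multiplying both sides by B⁻¹ gives X = RB⁻¹.
B has determinant -4; B⁻¹ = [[-1/2, -13/4, 9/4], [1/2, 5/4, -5/4], [-1/2, -3/4, 3/4]].
X = RB⁻¹ = [[-5, -23, -22]] · [[-1/2, -13/4, 9/4], [1/2, 5/4, -5/4], [-1/2, -3/4, 3/4]] = [[2, 4, 1]].

1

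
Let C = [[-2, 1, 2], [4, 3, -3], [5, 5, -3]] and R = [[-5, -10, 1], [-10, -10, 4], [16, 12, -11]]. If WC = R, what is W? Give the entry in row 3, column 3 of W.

2

Right-multiplying both sides by C⁻¹ gives W = RC⁻¹.
det C = -5, so C⁻¹ = [[-6/5, -13/5, 9/5], [3/5, 4/5, -2/5], [-1, -3, 2]].
W = RC⁻¹ = [[-5, -10, 1], [-10, -10, 4], [16, 12, -11]] · [[-6/5, -13/5, 9/5], [3/5, 4/5, -2/5], [-1, -3, 2]] = [[-1, 2, -3], [2, 6, -6], [-1, 1, 2]].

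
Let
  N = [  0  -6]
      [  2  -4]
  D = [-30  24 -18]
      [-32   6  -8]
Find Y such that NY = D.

Left-multiplying both sides by N⁻¹ gives Y = N⁻¹D.
det N = 12; the adjugate gives N⁻¹ = [[-1/3, 1/2], [-1/6, 0]].
Y = N⁻¹D = [[-1/3, 1/2], [-1/6, 0]] · [[-30, 24, -18], [-32, 6, -8]] = [[-6, -5, 2], [5, -4, 3]].

Y = [[-6, -5, 2], [5, -4, 3]]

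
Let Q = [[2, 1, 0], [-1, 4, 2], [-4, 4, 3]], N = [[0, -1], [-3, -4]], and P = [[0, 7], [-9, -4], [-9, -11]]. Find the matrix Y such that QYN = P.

Y = [[-2, -1], [-3, 2], [1, -3]]

Y = Q⁻¹PN⁻¹ (apply Q⁻¹ on the left and N⁻¹ on the right).
det Q = 3, so Q⁻¹ = [[4/3, -1, 2/3], [-5/3, 2, -4/3], [4, -4, 3]].
det N = -3; the adjugate gives N⁻¹ = [[4/3, -1/3], [-1, 0]].
Q⁻¹P = [[3, 6], [-6, -5], [9, 11]].
Y = (Q⁻¹P)N⁻¹ = [[-2, -1], [-3, 2], [1, -3]].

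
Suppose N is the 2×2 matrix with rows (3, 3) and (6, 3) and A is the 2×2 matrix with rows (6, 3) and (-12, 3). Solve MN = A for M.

M = [[0, 1], [6, -5]]

Since N sits to the right of M, M = AN⁻¹.
N has determinant -9; N⁻¹ = [[-1/3, 1/3], [2/3, -1/3]].
M = AN⁻¹ = [[6, 3], [-12, 3]] · [[-1/3, 1/3], [2/3, -1/3]] = [[0, 1], [6, -5]].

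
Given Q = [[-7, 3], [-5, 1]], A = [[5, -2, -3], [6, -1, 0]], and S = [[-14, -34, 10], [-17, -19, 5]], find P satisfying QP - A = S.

P = [[3, 3, -1], [4, -5, 0]]

QP = S + A = [[-9, -36, 7], [-11, -20, 5]].
Left-multiplying both sides by Q⁻¹ gives P = Q⁻¹(S + A).
det Q = 8; the adjugate gives Q⁻¹ = [[1/8, -3/8], [5/8, -7/8]].
P = Q⁻¹(S + A) = [[3, 3, -1], [4, -5, 0]].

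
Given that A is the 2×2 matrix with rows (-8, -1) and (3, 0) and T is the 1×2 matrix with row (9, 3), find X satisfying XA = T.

Right-multiplying both sides by A⁻¹ gives X = TA⁻¹.
A has determinant 3; A⁻¹ = [[0, 1/3], [-1, -8/3]].
X = TA⁻¹ = [[9, 3]] · [[0, 1/3], [-1, -8/3]] = [[-3, -5]].

X = [[-3, -5]]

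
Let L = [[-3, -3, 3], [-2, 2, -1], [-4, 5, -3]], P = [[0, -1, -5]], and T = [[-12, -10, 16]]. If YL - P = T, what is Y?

YL = T + P = [[-12, -11, 11]].
L is on the right of Y, so right-multiply by L⁻¹: Y = (T + P)L⁻¹.
det L = 3; the adjugate gives L⁻¹ = [[-1/3, 2, -1], [-2/3, 7, -3], [-2/3, 9, -4]].
Y = (T + P)L⁻¹ = [[4, -2, 1]].

Y = [[4, -2, 1]]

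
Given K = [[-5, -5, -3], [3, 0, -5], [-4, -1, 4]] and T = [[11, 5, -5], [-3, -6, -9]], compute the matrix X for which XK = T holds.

Right-multiplying both sides by K⁻¹ gives X = TK⁻¹.
det K = -6; the adjugate gives K⁻¹ = [[5/6, -23/6, -25/6], [-4/3, 16/3, 17/3], [1/2, -5/2, -5/2]].
X = TK⁻¹ = [[11, 5, -5], [-3, -6, -9]] · [[5/6, -23/6, -25/6], [-4/3, 16/3, 17/3], [1/2, -5/2, -5/2]] = [[0, -3, -5], [1, 2, 1]].

X = [[0, -3, -5], [1, 2, 1]]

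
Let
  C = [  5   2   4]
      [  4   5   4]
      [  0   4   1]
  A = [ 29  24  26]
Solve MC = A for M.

M = [[1, 6, -2]]

C is on the right of M, so right-multiply by C⁻¹: M = AC⁻¹.
det C = 1, so C⁻¹ = [[-11, 14, -12], [-4, 5, -4], [16, -20, 17]].
M = AC⁻¹ = [[29, 24, 26]] · [[-11, 14, -12], [-4, 5, -4], [16, -20, 17]] = [[1, 6, -2]].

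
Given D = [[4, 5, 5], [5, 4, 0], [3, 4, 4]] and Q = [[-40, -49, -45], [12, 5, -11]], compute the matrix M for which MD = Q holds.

D is on the right of M, so right-multiply by D⁻¹: M = QD⁻¹.
det D = 4, so D⁻¹ = [[4, 0, -5], [-5, 1/4, 25/4], [2, -1/4, -9/4]].
M = QD⁻¹ = [[-40, -49, -45], [12, 5, -11]] · [[4, 0, -5], [-5, 1/4, 25/4], [2, -1/4, -9/4]] = [[-5, -1, -5], [1, 4, -4]].

M = [[-5, -1, -5], [1, 4, -4]]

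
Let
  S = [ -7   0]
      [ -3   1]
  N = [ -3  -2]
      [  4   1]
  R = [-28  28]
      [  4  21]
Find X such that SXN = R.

X = S⁻¹RN⁻¹ (apply S⁻¹ on the left and N⁻¹ on the right).
det S = -7, so S⁻¹ = [[-1/7, 0], [-3/7, 1]].
det N = 5, so N⁻¹ = [[1/5, 2/5], [-4/5, -3/5]].
S⁻¹R = [[4, -4], [16, 9]].
X = (S⁻¹R)N⁻¹ = [[4, 4], [-4, 1]].

X = [[4, 4], [-4, 1]]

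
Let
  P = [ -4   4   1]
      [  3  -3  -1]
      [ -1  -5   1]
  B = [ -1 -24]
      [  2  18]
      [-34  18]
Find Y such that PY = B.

Y = [[4, 2], [5, -4], [-5, 0]]

Since P multiplies Y on the left, Y = P⁻¹B.
det P = 6, so P⁻¹ = [[-4/3, -3/2, -1/6], [-1/3, -1/2, -1/6], [-3, -4, 0]].
Y = P⁻¹B = [[-4/3, -3/2, -1/6], [-1/3, -1/2, -1/6], [-3, -4, 0]] · [[-1, -24], [2, 18], [-34, 18]] = [[4, 2], [5, -4], [-5, 0]].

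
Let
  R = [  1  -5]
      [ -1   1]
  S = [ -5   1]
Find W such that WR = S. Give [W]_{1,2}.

6

R is on the right of W, so right-multiply by R⁻¹: W = SR⁻¹.
det R = -4; the adjugate gives R⁻¹ = [[-1/4, -5/4], [-1/4, -1/4]].
W = SR⁻¹ = [[-5, 1]] · [[-1/4, -5/4], [-1/4, -1/4]] = [[1, 6]].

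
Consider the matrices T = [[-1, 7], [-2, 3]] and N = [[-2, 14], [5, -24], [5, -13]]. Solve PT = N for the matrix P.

P = [[2, 0], [-3, -1], [-1, -2]]

Right-multiplying both sides by T⁻¹ gives P = NT⁻¹.
det T = 11; the adjugate gives T⁻¹ = [[3/11, -7/11], [2/11, -1/11]].
P = NT⁻¹ = [[-2, 14], [5, -24], [5, -13]] · [[3/11, -7/11], [2/11, -1/11]] = [[2, 0], [-3, -1], [-1, -2]].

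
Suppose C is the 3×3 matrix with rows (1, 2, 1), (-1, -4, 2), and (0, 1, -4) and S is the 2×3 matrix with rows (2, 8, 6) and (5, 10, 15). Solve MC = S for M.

C is on the right of M, so right-multiply by C⁻¹: M = SC⁻¹.
det C = 5, so C⁻¹ = [[14/5, 9/5, 8/5], [-4/5, -4/5, -3/5], [-1/5, -1/5, -2/5]].
M = SC⁻¹ = [[2, 8, 6], [5, 10, 15]] · [[14/5, 9/5, 8/5], [-4/5, -4/5, -3/5], [-1/5, -1/5, -2/5]] = [[-2, -4, -4], [3, -2, -4]].

M = [[-2, -4, -4], [3, -2, -4]]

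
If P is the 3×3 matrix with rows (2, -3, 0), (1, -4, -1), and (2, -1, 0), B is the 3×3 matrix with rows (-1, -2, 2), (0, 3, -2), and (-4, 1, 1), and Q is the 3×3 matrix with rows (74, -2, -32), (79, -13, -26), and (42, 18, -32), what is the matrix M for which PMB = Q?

M = [[-5, 2, -2], [0, 2, 4], [2, -3, 0]]

Isolating M: multiply by P⁻¹ from the left and B⁻¹ from the right, so M = P⁻¹QB⁻¹.
P has determinant 4; P⁻¹ = [[-1/4, 0, 3/4], [-1/2, 0, 1/2], [7/4, -1, -5/4]].
det B = 3, so B⁻¹ = [[5/3, 4/3, -2/3], [8/3, 7/3, -2/3], [4, 3, -1]].
P⁻¹Q = [[13, 14, -16], [-16, 10, 0], [-2, -13, 10]].
M = (P⁻¹Q)B⁻¹ = [[-5, 2, -2], [0, 2, 4], [2, -3, 0]].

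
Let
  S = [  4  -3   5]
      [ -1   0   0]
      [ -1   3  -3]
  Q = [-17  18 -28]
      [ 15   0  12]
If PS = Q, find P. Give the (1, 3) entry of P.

Since S sits to the right of P, P = QS⁻¹.
det S = -6; the adjugate gives S⁻¹ = [[0, -1, 0], [1/2, 7/6, 5/6], [1/2, 3/2, 1/2]].
P = QS⁻¹ = [[-17, 18, -28], [15, 0, 12]] · [[0, -1, 0], [1/2, 7/6, 5/6], [1/2, 3/2, 1/2]] = [[-5, -4, 1], [6, 3, 6]].

1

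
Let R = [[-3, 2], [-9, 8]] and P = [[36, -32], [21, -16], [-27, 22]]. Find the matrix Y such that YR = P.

Y = [[0, -4], [-4, -1], [3, 2]]

R is on the right of Y, so right-multiply by R⁻¹: Y = PR⁻¹.
R has determinant -6; R⁻¹ = [[-4/3, 1/3], [-3/2, 1/2]].
Y = PR⁻¹ = [[36, -32], [21, -16], [-27, 22]] · [[-4/3, 1/3], [-3/2, 1/2]] = [[0, -4], [-4, -1], [3, 2]].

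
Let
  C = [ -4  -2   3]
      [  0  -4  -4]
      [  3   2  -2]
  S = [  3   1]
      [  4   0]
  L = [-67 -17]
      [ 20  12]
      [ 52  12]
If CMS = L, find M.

M = C⁻¹LS⁻¹ (apply C⁻¹ on the left and S⁻¹ on the right).
C has determinant -4; C⁻¹ = [[-4, -1/2, -5], [3, 1/4, 4], [-3, -1/2, -4]].
det S = -4; the adjugate gives S⁻¹ = [[0, 1/4], [1, -3/4]].
C⁻¹L = [[-2, 2], [12, 0], [-17, -3]].
M = (C⁻¹L)S⁻¹ = [[2, -2], [0, 3], [-3, -2]].

M = [[2, -2], [0, 3], [-3, -2]]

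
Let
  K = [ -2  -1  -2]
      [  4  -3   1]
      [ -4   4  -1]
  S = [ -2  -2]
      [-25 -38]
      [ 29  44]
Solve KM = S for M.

Since K multiplies M on the left, M = K⁻¹S.
det K = -6, so K⁻¹ = [[1/6, 3/2, 7/6], [0, 1, 1], [-2/3, -2, -5/3]].
M = K⁻¹S = [[1/6, 3/2, 7/6], [0, 1, 1], [-2/3, -2, -5/3]] · [[-2, -2], [-25, -38], [29, 44]] = [[-4, -6], [4, 6], [3, 4]].

M = [[-4, -6], [4, 6], [3, 4]]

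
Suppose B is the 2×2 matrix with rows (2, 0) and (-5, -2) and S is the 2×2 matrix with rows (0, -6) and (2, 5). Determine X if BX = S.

X = [[0, -3], [-1, 5]]

Left-multiplying both sides by B⁻¹ gives X = B⁻¹S.
det B = -4; the adjugate gives B⁻¹ = [[1/2, 0], [-5/4, -1/2]].
X = B⁻¹S = [[1/2, 0], [-5/4, -1/2]] · [[0, -6], [2, 5]] = [[0, -3], [-1, 5]].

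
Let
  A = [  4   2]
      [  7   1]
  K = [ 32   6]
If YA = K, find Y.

Since A sits to the right of Y, Y = KA⁻¹.
det A = -10, so A⁻¹ = [[-1/10, 1/5], [7/10, -2/5]].
Y = KA⁻¹ = [[32, 6]] · [[-1/10, 1/5], [7/10, -2/5]] = [[1, 4]].

Y = [[1, 4]]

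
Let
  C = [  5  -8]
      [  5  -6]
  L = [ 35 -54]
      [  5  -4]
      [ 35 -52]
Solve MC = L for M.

M = [[6, 1], [-1, 2], [5, 2]]

Right-multiplying both sides by C⁻¹ gives M = LC⁻¹.
C has determinant 10; C⁻¹ = [[-3/5, 4/5], [-1/2, 1/2]].
M = LC⁻¹ = [[35, -54], [5, -4], [35, -52]] · [[-3/5, 4/5], [-1/2, 1/2]] = [[6, 1], [-1, 2], [5, 2]].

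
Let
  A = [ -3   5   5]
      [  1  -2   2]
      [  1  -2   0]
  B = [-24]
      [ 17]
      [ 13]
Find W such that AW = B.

Since A multiplies W on the left, W = A⁻¹B.
det A = -2, so A⁻¹ = [[-2, 5, -10], [-1, 5/2, -11/2], [0, 1/2, -1/2]].
W = A⁻¹B = [[-2, 5, -10], [-1, 5/2, -11/2], [0, 1/2, -1/2]] · [[-24], [17], [13]] = [[3], [-5], [2]].

W = [[3], [-5], [2]]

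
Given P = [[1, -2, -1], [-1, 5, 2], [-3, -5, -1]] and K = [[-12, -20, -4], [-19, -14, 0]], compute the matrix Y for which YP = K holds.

Y = [[0, 0, 4], [-3, 1, 5]]

Right-multiplying both sides by P⁻¹ gives Y = KP⁻¹.
det P = -1; the adjugate gives P⁻¹ = [[-5, -3, -1], [7, 4, 1], [-20, -11, -3]].
Y = KP⁻¹ = [[-12, -20, -4], [-19, -14, 0]] · [[-5, -3, -1], [7, 4, 1], [-20, -11, -3]] = [[0, 0, 4], [-3, 1, 5]].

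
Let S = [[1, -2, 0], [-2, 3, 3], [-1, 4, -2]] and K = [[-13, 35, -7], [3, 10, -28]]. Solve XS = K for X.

X = [[-6, 1, 5], [-4, -6, 5]]

Since S sits to the right of X, X = KS⁻¹.
det S = -4, so S⁻¹ = [[9/2, 1, 3/2], [7/4, 1/2, 3/4], [5/4, 1/2, 1/4]].
X = KS⁻¹ = [[-13, 35, -7], [3, 10, -28]] · [[9/2, 1, 3/2], [7/4, 1/2, 3/4], [5/4, 1/2, 1/4]] = [[-6, 1, 5], [-4, -6, 5]].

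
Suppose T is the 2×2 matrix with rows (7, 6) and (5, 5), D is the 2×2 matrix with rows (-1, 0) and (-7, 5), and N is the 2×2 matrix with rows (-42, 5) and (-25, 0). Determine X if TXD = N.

X = [[5, 1], [0, -1]]

Left-multiply by T⁻¹ and right-multiply by D⁻¹: X = T⁻¹ND⁻¹.
T has determinant 5; T⁻¹ = [[1, -6/5], [-1, 7/5]].
D has determinant -5; D⁻¹ = [[-1, 0], [-7/5, 1/5]].
T⁻¹N = [[-12, 5], [7, -5]].
X = (T⁻¹N)D⁻¹ = [[5, 1], [0, -1]].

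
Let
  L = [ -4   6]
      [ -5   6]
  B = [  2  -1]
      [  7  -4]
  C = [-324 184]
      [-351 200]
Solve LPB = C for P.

P = [[-4, 5], [-4, -4]]

P = L⁻¹CB⁻¹ (apply L⁻¹ on the left and B⁻¹ on the right).
det L = 6, so L⁻¹ = [[1, -1], [5/6, -2/3]].
B has determinant -1; B⁻¹ = [[4, -1], [7, -2]].
L⁻¹C = [[27, -16], [-36, 20]].
P = (L⁻¹C)B⁻¹ = [[-4, 5], [-4, -4]].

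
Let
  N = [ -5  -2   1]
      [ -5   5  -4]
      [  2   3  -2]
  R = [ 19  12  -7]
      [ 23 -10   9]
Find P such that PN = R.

N is on the right of P, so right-multiply by N⁻¹: P = RN⁻¹.
det N = 1, so N⁻¹ = [[2, -1, 3], [-18, 8, -25], [-25, 11, -35]].
P = RN⁻¹ = [[19, 12, -7], [23, -10, 9]] · [[2, -1, 3], [-18, 8, -25], [-25, 11, -35]] = [[-3, 0, 2], [1, -4, 4]].

P = [[-3, 0, 2], [1, -4, 4]]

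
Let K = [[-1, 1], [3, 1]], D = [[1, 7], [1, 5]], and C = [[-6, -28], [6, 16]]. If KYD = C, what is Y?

Left-multiply by K⁻¹ and right-multiply by D⁻¹: Y = K⁻¹CD⁻¹.
det K = -4, so K⁻¹ = [[-1/4, 1/4], [3/4, 1/4]].
det D = -2; the adjugate gives D⁻¹ = [[-5/2, 7/2], [1/2, -1/2]].
K⁻¹C = [[3, 11], [-3, -17]].
Y = (K⁻¹C)D⁻¹ = [[-2, 5], [-1, -2]].

Y = [[-2, 5], [-1, -2]]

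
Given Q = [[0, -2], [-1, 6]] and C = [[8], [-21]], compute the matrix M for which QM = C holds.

M = [[-3], [-4]]

Since Q multiplies M on the left, M = Q⁻¹C.
det Q = -2, so Q⁻¹ = [[-3, -1], [-1/2, 0]].
M = Q⁻¹C = [[-3, -1], [-1/2, 0]] · [[8], [-21]] = [[-3], [-4]].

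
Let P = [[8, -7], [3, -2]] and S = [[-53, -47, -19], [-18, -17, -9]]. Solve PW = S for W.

P is on the left of W, so left-multiply by P⁻¹: W = P⁻¹S.
det P = 5, so P⁻¹ = [[-2/5, 7/5], [-3/5, 8/5]].
W = P⁻¹S = [[-2/5, 7/5], [-3/5, 8/5]] · [[-53, -47, -19], [-18, -17, -9]] = [[-4, -5, -5], [3, 1, -3]].

W = [[-4, -5, -5], [3, 1, -3]]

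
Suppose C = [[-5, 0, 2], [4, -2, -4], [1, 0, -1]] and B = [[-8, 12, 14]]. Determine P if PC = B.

P = [[-2, -6, 6]]

C is on the right of P, so right-multiply by C⁻¹: P = BC⁻¹.
C has determinant -6; C⁻¹ = [[-1/3, 0, -2/3], [0, -1/2, 2], [-1/3, 0, -5/3]].
P = BC⁻¹ = [[-8, 12, 14]] · [[-1/3, 0, -2/3], [0, -1/2, 2], [-1/3, 0, -5/3]] = [[-2, -6, 6]].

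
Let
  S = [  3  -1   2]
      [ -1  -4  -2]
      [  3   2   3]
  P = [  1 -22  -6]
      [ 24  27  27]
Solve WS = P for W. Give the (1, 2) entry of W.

5

Right-multiplying both sides by S⁻¹ gives W = PS⁻¹.
S has determinant -1; S⁻¹ = [[8, -7, -10], [3, -3, -4], [-10, 9, 13]].
W = PS⁻¹ = [[1, -22, -6], [24, 27, 27]] · [[8, -7, -10], [3, -3, -4], [-10, 9, 13]] = [[2, 5, 0], [3, -6, 3]].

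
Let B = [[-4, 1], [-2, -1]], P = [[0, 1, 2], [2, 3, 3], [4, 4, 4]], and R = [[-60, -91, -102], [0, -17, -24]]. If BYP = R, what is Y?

Y = [[3, 5, 0], [1, 0, -5]]

Isolating Y: multiply by B⁻¹ from the left and P⁻¹ from the right, so Y = B⁻¹RP⁻¹.
B has determinant 6; B⁻¹ = [[-1/6, -1/6], [1/3, -2/3]].
det P = -4; the adjugate gives P⁻¹ = [[0, -1, 3/4], [-1, 2, -1], [1, -1, 1/2]].
B⁻¹R = [[10, 18, 21], [-20, -19, -18]].
Y = (B⁻¹R)P⁻¹ = [[3, 5, 0], [1, 0, -5]].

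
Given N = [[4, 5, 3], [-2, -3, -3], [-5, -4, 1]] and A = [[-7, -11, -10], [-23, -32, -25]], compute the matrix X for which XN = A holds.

X = [[-3, 0, -1], [-6, 2, -1]]

N is on the right of X, so right-multiply by N⁻¹: X = AN⁻¹.
det N = 4, so N⁻¹ = [[-15/4, -17/4, -3/2], [17/4, 19/4, 3/2], [-7/4, -9/4, -1/2]].
X = AN⁻¹ = [[-7, -11, -10], [-23, -32, -25]] · [[-15/4, -17/4, -3/2], [17/4, 19/4, 3/2], [-7/4, -9/4, -1/2]] = [[-3, 0, -1], [-6, 2, -1]].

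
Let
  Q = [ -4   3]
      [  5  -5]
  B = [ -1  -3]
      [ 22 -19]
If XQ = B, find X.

Q is on the right of X, so right-multiply by Q⁻¹: X = BQ⁻¹.
det Q = 5, so Q⁻¹ = [[-1, -3/5], [-1, -4/5]].
X = BQ⁻¹ = [[-1, -3], [22, -19]] · [[-1, -3/5], [-1, -4/5]] = [[4, 3], [-3, 2]].

X = [[4, 3], [-3, 2]]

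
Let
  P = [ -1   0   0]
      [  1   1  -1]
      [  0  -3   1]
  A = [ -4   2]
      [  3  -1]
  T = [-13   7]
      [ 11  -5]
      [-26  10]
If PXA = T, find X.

X = [[-4, -1], [-2, 2], [-4, 0]]

Isolating X: multiply by P⁻¹ from the left and A⁻¹ from the right, so X = P⁻¹TA⁻¹.
P has determinant 2; P⁻¹ = [[-1, 0, 0], [-1/2, -1/2, -1/2], [-3/2, -3/2, -1/2]].
det A = -2; the adjugate gives A⁻¹ = [[1/2, 1], [3/2, 2]].
P⁻¹T = [[13, -7], [14, -6], [16, -8]].
X = (P⁻¹T)A⁻¹ = [[-4, -1], [-2, 2], [-4, 0]].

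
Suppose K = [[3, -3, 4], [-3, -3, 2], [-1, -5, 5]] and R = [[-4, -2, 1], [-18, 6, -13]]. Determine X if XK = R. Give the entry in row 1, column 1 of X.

Since K sits to the right of X, X = RK⁻¹.
det K = -6, so K⁻¹ = [[5/6, 5/6, -1], [-13/6, -19/6, 3], [-2, -3, 3]].
X = RK⁻¹ = [[-4, -2, 1], [-18, 6, -13]] · [[5/6, 5/6, -1], [-13/6, -19/6, 3], [-2, -3, 3]] = [[-1, 0, 1], [-2, 5, -3]].

-1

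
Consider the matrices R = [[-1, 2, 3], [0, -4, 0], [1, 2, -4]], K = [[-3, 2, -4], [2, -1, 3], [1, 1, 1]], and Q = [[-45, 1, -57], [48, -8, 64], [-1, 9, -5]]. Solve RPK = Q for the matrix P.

P = R⁻¹QK⁻¹ (apply R⁻¹ on the left and K⁻¹ on the right).
R has determinant -4; R⁻¹ = [[-4, -7/2, -3], [0, -1/4, 0], [-1, -1, -1]].
K has determinant 2; K⁻¹ = [[-2, -3, 1], [1/2, 1/2, 1/2], [3/2, 5/2, -1/2]].
R⁻¹Q = [[15, -3, 19], [-12, 2, -16], [-2, -2, -2]].
P = (R⁻¹Q)K⁻¹ = [[-3, 1, 4], [1, -3, -3], [0, 0, -2]].

P = [[-3, 1, 4], [1, -3, -3], [0, 0, -2]]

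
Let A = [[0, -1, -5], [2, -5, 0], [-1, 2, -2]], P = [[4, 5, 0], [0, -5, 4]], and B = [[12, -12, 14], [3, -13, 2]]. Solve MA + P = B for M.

M = [[-2, 3, -2], [0, 2, 1]]

MA = B − P = [[8, -17, 14], [3, -8, -2]].
Right-multiplying both sides by A⁻¹ gives M = (B − P)A⁻¹.
A has determinant 1; A⁻¹ = [[10, -12, -25], [4, -5, -10], [-1, 1, 2]].
M = (B − P)A⁻¹ = [[-2, 3, -2], [0, 2, 1]].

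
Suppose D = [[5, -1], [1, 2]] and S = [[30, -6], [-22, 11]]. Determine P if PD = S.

P = [[6, 0], [-5, 3]]

Right-multiplying both sides by D⁻¹ gives P = SD⁻¹.
det D = 11, so D⁻¹ = [[2/11, 1/11], [-1/11, 5/11]].
P = SD⁻¹ = [[30, -6], [-22, 11]] · [[2/11, 1/11], [-1/11, 5/11]] = [[6, 0], [-5, 3]].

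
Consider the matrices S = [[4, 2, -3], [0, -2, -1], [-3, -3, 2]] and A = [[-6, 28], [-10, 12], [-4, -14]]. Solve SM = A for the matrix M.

S is on the left of M, so left-multiply by S⁻¹: M = S⁻¹A.
det S = -4; the adjugate gives S⁻¹ = [[7/4, -5/4, 2], [-3/4, 1/4, -1], [3/2, -3/2, 2]].
M = S⁻¹A = [[7/4, -5/4, 2], [-3/4, 1/4, -1], [3/2, -3/2, 2]] · [[-6, 28], [-10, 12], [-4, -14]] = [[-6, 6], [6, -4], [-2, -4]].

M = [[-6, 6], [6, -4], [-2, -4]]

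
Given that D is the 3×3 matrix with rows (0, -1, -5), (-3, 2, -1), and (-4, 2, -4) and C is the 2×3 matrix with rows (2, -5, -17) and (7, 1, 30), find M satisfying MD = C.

M = [[3, -2, 1], [-5, -1, -1]]

Since D sits to the right of M, M = CD⁻¹.
det D = -2; the adjugate gives D⁻¹ = [[3, 7, -11/2], [4, 10, -15/2], [-1, -2, 3/2]].
M = CD⁻¹ = [[2, -5, -17], [7, 1, 30]] · [[3, 7, -11/2], [4, 10, -15/2], [-1, -2, 3/2]] = [[3, -2, 1], [-5, -1, -1]].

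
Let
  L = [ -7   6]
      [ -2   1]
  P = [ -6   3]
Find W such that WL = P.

W = [[0, 3]]

Since L sits to the right of W, W = PL⁻¹.
det L = 5; the adjugate gives L⁻¹ = [[1/5, -6/5], [2/5, -7/5]].
W = PL⁻¹ = [[-6, 3]] · [[1/5, -6/5], [2/5, -7/5]] = [[0, 3]].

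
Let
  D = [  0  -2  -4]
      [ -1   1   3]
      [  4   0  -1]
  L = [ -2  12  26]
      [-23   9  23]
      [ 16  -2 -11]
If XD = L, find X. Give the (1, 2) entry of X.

Right-multiplying both sides by D⁻¹ gives X = LD⁻¹.
D has determinant -6; D⁻¹ = [[1/6, 1/3, 1/3], [-11/6, -8/3, -2/3], [2/3, 4/3, 1/3]].
X = LD⁻¹ = [[-2, 12, 26], [-23, 9, 23], [16, -2, -11]] · [[1/6, 1/3, 1/3], [-11/6, -8/3, -2/3], [2/3, 4/3, 1/3]] = [[-5, 2, 0], [-5, -1, -6], [-1, -4, 3]].

2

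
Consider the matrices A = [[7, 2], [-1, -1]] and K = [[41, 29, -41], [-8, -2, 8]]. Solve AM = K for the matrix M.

Left-multiplying both sides by A⁻¹ gives M = A⁻¹K.
det A = -5, so A⁻¹ = [[1/5, 2/5], [-1/5, -7/5]].
M = A⁻¹K = [[1/5, 2/5], [-1/5, -7/5]] · [[41, 29, -41], [-8, -2, 8]] = [[5, 5, -5], [3, -3, -3]].

M = [[5, 5, -5], [3, -3, -3]]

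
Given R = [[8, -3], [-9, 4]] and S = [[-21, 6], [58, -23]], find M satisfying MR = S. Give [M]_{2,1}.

Since R sits to the right of M, M = SR⁻¹.
det R = 5, so R⁻¹ = [[4/5, 3/5], [9/5, 8/5]].
M = SR⁻¹ = [[-21, 6], [58, -23]] · [[4/5, 3/5], [9/5, 8/5]] = [[-6, -3], [5, -2]].

5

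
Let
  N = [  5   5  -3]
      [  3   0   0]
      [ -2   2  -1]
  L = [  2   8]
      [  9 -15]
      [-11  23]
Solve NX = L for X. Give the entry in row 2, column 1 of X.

Left-multiplying both sides by N⁻¹ gives X = N⁻¹L.
N has determinant -3; N⁻¹ = [[0, 1/3, 0], [-1, 11/3, 3], [-2, 20/3, 5]].
X = N⁻¹L = [[0, 1/3, 0], [-1, 11/3, 3], [-2, 20/3, 5]] · [[2, 8], [9, -15], [-11, 23]] = [[3, -5], [-2, 6], [1, -1]].

-2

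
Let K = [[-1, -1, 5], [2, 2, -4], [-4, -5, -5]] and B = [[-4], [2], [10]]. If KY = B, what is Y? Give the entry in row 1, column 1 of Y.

0

Left-multiplying both sides by K⁻¹ gives Y = K⁻¹B.
det K = -6; the adjugate gives K⁻¹ = [[5, 5, 1], [-13/3, -25/6, -1], [1/3, 1/6, 0]].
Y = K⁻¹B = [[5, 5, 1], [-13/3, -25/6, -1], [1/3, 1/6, 0]] · [[-4], [2], [10]] = [[0], [-1], [-1]].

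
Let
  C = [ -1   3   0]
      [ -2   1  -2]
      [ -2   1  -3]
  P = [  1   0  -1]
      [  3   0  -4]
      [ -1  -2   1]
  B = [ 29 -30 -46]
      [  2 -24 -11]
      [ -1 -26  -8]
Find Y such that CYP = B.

Y = [[4, -2, -3], [-1, 5, 4], [2, 0, -1]]

Isolating Y: multiply by C⁻¹ from the left and P⁻¹ from the right, so Y = C⁻¹BP⁻¹.
det C = -5; the adjugate gives C⁻¹ = [[1/5, -9/5, 6/5], [2/5, -3/5, 2/5], [0, 1, -1]].
det P = -2; the adjugate gives P⁻¹ = [[4, -1, 0], [-1/2, 0, -1/2], [3, -1, 0]].
C⁻¹B = [[1, 6, 1], [10, -8, -15], [3, 2, -3]].
Y = (C⁻¹B)P⁻¹ = [[4, -2, -3], [-1, 5, 4], [2, 0, -1]].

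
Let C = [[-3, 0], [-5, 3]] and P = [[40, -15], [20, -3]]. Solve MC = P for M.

M = [[-5, -5], [-5, -1]]

C is on the right of M, so right-multiply by C⁻¹: M = PC⁻¹.
C has determinant -9; C⁻¹ = [[-1/3, 0], [-5/9, 1/3]].
M = PC⁻¹ = [[40, -15], [20, -3]] · [[-1/3, 0], [-5/9, 1/3]] = [[-5, -5], [-5, -1]].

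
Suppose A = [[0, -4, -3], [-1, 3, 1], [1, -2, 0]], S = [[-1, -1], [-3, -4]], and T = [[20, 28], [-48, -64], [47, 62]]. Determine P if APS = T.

P = A⁻¹TS⁻¹ (apply A⁻¹ on the left and S⁻¹ on the right).
A has determinant -1; A⁻¹ = [[-2, -6, -5], [-1, -3, -3], [1, 4, 4]].
S has determinant 1; S⁻¹ = [[-4, 1], [3, -1]].
A⁻¹T = [[13, 18], [-17, -22], [16, 20]].
P = (A⁻¹T)S⁻¹ = [[2, -5], [2, 5], [-4, -4]].

P = [[2, -5], [2, 5], [-4, -4]]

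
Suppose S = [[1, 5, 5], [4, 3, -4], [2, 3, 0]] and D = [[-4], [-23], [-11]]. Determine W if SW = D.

S is on the left of W, so left-multiply by S⁻¹: W = S⁻¹D.
det S = 2, so S⁻¹ = [[6, 15/2, -35/2], [-4, -5, 12], [3, 7/2, -17/2]].
W = S⁻¹D = [[6, 15/2, -35/2], [-4, -5, 12], [3, 7/2, -17/2]] · [[-4], [-23], [-11]] = [[-4], [-1], [1]].

W = [[-4], [-1], [1]]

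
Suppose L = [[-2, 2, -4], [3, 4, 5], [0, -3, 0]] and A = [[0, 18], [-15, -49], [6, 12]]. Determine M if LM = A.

L is on the left of M, so left-multiply by L⁻¹: M = L⁻¹A.
det L = 6, so L⁻¹ = [[5/2, 2, 13/3], [0, 0, -1/3], [-3/2, -1, -7/3]].
M = L⁻¹A = [[5/2, 2, 13/3], [0, 0, -1/3], [-3/2, -1, -7/3]] · [[0, 18], [-15, -49], [6, 12]] = [[-4, -1], [-2, -4], [1, -6]].

M = [[-4, -1], [-2, -4], [1, -6]]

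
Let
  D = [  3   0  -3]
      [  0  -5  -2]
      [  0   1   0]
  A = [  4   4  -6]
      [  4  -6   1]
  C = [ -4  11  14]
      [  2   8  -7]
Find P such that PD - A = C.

PD = C + A = [[0, 15, 8], [6, 2, -6]].
Right-multiplying both sides by D⁻¹ gives P = (C + A)D⁻¹.
D has determinant 6; D⁻¹ = [[1/3, -1/2, -5/2], [0, 0, 1], [0, -1/2, -5/2]].
P = (C + A)D⁻¹ = [[0, -4, -5], [2, 0, 2]].

P = [[0, -4, -5], [2, 0, 2]]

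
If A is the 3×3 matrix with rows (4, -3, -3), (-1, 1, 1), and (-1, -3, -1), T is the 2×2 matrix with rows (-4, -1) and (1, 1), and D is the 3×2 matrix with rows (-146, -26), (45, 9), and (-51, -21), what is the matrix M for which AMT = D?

Left-multiply by A⁻¹ and right-multiply by T⁻¹: M = A⁻¹DT⁻¹.
det A = 2; the adjugate gives A⁻¹ = [[1, 3, 0], [-1, -7/2, -1/2], [2, 15/2, 1/2]].
det T = -3, so T⁻¹ = [[-1/3, -1/3], [1/3, 4/3]].
A⁻¹D = [[-11, 1], [14, 5], [20, 5]].
M = (A⁻¹D)T⁻¹ = [[4, 5], [-3, 2], [-5, 0]].

M = [[4, 5], [-3, 2], [-5, 0]]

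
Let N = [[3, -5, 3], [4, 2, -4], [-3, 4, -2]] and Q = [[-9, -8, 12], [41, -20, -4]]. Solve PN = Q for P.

P = [[-2, -3, -3], [2, 5, -5]]

Right-multiplying both sides by N⁻¹ gives P = QN⁻¹.
det N = 2; the adjugate gives N⁻¹ = [[6, 1, 7], [10, 3/2, 12], [11, 3/2, 13]].
P = QN⁻¹ = [[-9, -8, 12], [41, -20, -4]] · [[6, 1, 7], [10, 3/2, 12], [11, 3/2, 13]] = [[-2, -3, -3], [2, 5, -5]].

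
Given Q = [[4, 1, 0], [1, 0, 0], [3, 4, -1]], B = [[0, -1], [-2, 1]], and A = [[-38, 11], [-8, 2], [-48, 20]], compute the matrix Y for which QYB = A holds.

Y = Q⁻¹AB⁻¹ (apply Q⁻¹ on the left and B⁻¹ on the right).
det Q = 1; the adjugate gives Q⁻¹ = [[0, 1, 0], [1, -4, 0], [4, -13, -1]].
det B = -2, so B⁻¹ = [[-1/2, -1/2], [-1, 0]].
Q⁻¹A = [[-8, 2], [-6, 3], [0, -2]].
Y = (Q⁻¹A)B⁻¹ = [[2, 4], [0, 3], [2, 0]].

Y = [[2, 4], [0, 3], [2, 0]]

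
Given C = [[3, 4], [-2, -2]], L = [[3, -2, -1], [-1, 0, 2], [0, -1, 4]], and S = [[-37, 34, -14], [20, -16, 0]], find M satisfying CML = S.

M = [[0, 3, 2], [-4, -5, -2]]

M = C⁻¹SL⁻¹ (apply C⁻¹ on the left and L⁻¹ on the right).
det C = 2; the adjugate gives C⁻¹ = [[-1, -2], [1, 3/2]].
det L = -3; the adjugate gives L⁻¹ = [[-2/3, -3, 4/3], [-4/3, -4, 5/3], [-1/3, -1, 2/3]].
C⁻¹S = [[-3, -2, 14], [-7, 10, -14]].
M = (C⁻¹S)L⁻¹ = [[0, 3, 2], [-4, -5, -2]].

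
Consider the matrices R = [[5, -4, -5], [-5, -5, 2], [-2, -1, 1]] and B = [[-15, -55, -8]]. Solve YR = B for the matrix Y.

Right-multiplying both sides by R⁻¹ gives Y = BR⁻¹.
R has determinant 6; R⁻¹ = [[-1/2, 3/2, -11/2], [1/6, -5/6, 5/2], [-5/6, 13/6, -15/2]].
Y = BR⁻¹ = [[-15, -55, -8]] · [[-1/2, 3/2, -11/2], [1/6, -5/6, 5/2], [-5/6, 13/6, -15/2]] = [[5, 6, 5]].

Y = [[5, 6, 5]]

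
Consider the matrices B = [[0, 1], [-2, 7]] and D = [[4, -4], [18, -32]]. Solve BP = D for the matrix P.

Left-multiplying both sides by B⁻¹ gives P = B⁻¹D.
det B = 2; the adjugate gives B⁻¹ = [[7/2, -1/2], [1, 0]].
P = B⁻¹D = [[7/2, -1/2], [1, 0]] · [[4, -4], [18, -32]] = [[5, 2], [4, -4]].

P = [[5, 2], [4, -4]]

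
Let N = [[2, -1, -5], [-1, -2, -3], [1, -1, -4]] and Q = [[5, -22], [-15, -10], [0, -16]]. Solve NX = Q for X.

X = [[5, -4], [5, 4], [0, 2]]

Since N multiplies X on the left, X = N⁻¹Q.
det N = 2; the adjugate gives N⁻¹ = [[5/2, 1/2, -7/2], [-7/2, -3/2, 11/2], [3/2, 1/2, -5/2]].
X = N⁻¹Q = [[5/2, 1/2, -7/2], [-7/2, -3/2, 11/2], [3/2, 1/2, -5/2]] · [[5, -22], [-15, -10], [0, -16]] = [[5, -4], [5, 4], [0, 2]].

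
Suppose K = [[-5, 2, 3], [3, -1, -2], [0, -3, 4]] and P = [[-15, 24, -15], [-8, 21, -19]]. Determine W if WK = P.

Right-multiplying both sides by K⁻¹ gives W = PK⁻¹.
det K = -1; the adjugate gives K⁻¹ = [[10, 17, 1], [12, 20, 1], [9, 15, 1]].
W = PK⁻¹ = [[-15, 24, -15], [-8, 21, -19]] · [[10, 17, 1], [12, 20, 1], [9, 15, 1]] = [[3, 0, -6], [1, -1, -6]].

W = [[3, 0, -6], [1, -1, -6]]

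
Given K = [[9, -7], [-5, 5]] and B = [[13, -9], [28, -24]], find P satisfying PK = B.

Since K sits to the right of P, P = BK⁻¹.
det K = 10; the adjugate gives K⁻¹ = [[1/2, 7/10], [1/2, 9/10]].
P = BK⁻¹ = [[13, -9], [28, -24]] · [[1/2, 7/10], [1/2, 9/10]] = [[2, 1], [2, -2]].

P = [[2, 1], [2, -2]]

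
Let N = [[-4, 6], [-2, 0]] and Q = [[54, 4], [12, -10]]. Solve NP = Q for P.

P = [[-6, 5], [5, 4]]

Since N multiplies P on the left, P = N⁻¹Q.
N has determinant 12; N⁻¹ = [[0, -1/2], [1/6, -1/3]].
P = N⁻¹Q = [[0, -1/2], [1/6, -1/3]] · [[54, 4], [12, -10]] = [[-6, 5], [5, 4]].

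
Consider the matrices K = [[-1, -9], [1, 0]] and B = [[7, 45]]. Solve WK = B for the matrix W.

W = [[-5, 2]]

Since K sits to the right of W, W = BK⁻¹.
K has determinant 9; K⁻¹ = [[0, 1], [-1/9, -1/9]].
W = BK⁻¹ = [[7, 45]] · [[0, 1], [-1/9, -1/9]] = [[-5, 2]].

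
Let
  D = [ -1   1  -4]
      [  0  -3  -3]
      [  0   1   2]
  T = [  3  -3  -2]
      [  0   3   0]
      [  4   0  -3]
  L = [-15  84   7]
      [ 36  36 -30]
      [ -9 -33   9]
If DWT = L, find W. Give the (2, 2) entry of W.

W = D⁻¹LT⁻¹ (apply D⁻¹ on the left and T⁻¹ on the right).
det D = 3, so D⁻¹ = [[-1, -2, -5], [0, -2/3, -1], [0, 1/3, 1]].
det T = -3, so T⁻¹ = [[3, 3, -2], [0, 1/3, 0], [4, 4, -3]].
D⁻¹L = [[-12, 9, 8], [-15, 9, 11], [3, -21, -1]].
W = (D⁻¹L)T⁻¹ = [[-4, -1, 0], [-1, 2, -3], [5, -2, -3]].

2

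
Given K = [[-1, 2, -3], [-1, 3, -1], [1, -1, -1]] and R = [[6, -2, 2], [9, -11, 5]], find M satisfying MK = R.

M = [[-4, 4, 6], [-4, 1, 6]]

Right-multiplying both sides by K⁻¹ gives M = RK⁻¹.
det K = 6; the adjugate gives K⁻¹ = [[-2/3, 5/6, 7/6], [-1/3, 2/3, 1/3], [-1/3, 1/6, -1/6]].
M = RK⁻¹ = [[6, -2, 2], [9, -11, 5]] · [[-2/3, 5/6, 7/6], [-1/3, 2/3, 1/3], [-1/3, 1/6, -1/6]] = [[-4, 4, 6], [-4, 1, 6]].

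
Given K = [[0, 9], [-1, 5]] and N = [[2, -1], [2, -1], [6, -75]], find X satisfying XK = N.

X = [[1, -2], [1, -2], [-5, -6]]

Since K sits to the right of X, X = NK⁻¹.
K has determinant 9; K⁻¹ = [[5/9, -1], [1/9, 0]].
X = NK⁻¹ = [[2, -1], [2, -1], [6, -75]] · [[5/9, -1], [1/9, 0]] = [[1, -2], [1, -2], [-5, -6]].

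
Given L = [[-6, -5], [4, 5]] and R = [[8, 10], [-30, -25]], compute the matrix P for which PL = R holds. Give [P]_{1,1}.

Right-multiplying both sides by L⁻¹ gives P = RL⁻¹.
det L = -10; the adjugate gives L⁻¹ = [[-1/2, -1/2], [2/5, 3/5]].
P = RL⁻¹ = [[8, 10], [-30, -25]] · [[-1/2, -1/2], [2/5, 3/5]] = [[0, 2], [5, 0]].

0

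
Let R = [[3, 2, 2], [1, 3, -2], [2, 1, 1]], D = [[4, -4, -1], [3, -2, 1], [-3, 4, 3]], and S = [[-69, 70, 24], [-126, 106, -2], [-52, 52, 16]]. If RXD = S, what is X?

X = [[-5, -3, 2], [1, -4, 1], [5, 4, 1]]

Isolating X: multiply by R⁻¹ from the left and D⁻¹ from the right, so X = R⁻¹SD⁻¹.
det R = -5, so R⁻¹ = [[-1, 0, 2], [1, 1/5, -8/5], [1, -1/5, -7/5]].
det D = 2, so D⁻¹ = [[-5, 4, -3], [-6, 9/2, -7/2], [3, -2, 2]].
R⁻¹S = [[-35, 34, 8], [-11, 8, -2], [29, -24, 2]].
X = (R⁻¹S)D⁻¹ = [[-5, -3, 2], [1, -4, 1], [5, 4, 1]].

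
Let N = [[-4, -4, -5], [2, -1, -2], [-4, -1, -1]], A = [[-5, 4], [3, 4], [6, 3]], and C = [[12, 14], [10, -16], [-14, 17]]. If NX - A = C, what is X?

X = [[3, -5], [-1, -2], [-3, 2]]

NX = C + A = [[7, 18], [13, -12], [-8, 20]].
Since N multiplies X on the left, X = N⁻¹(C + A).
det N = -6, so N⁻¹ = [[1/6, -1/6, -1/2], [-5/3, 8/3, 3], [1, -2, -2]].
X = N⁻¹(C + A) = [[3, -5], [-1, -2], [-3, 2]].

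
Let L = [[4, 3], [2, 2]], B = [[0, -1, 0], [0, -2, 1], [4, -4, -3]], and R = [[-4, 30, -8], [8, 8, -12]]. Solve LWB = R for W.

Isolating W: multiply by L⁻¹ from the left and B⁻¹ from the right, so W = L⁻¹RB⁻¹.
L has determinant 2; L⁻¹ = [[1, -3/2], [-1, 2]].
B has determinant -4; B⁻¹ = [[-5/2, 3/4, 1/4], [-1, 0, 0], [-2, 1, 0]].
L⁻¹R = [[-16, 18, 10], [20, -14, -16]].
W = (L⁻¹R)B⁻¹ = [[2, -2, -4], [-4, -1, 5]].

W = [[2, -2, -4], [-4, -1, 5]]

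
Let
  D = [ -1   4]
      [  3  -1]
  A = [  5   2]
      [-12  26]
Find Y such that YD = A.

Right-multiplying both sides by D⁻¹ gives Y = AD⁻¹.
D has determinant -11; D⁻¹ = [[1/11, 4/11], [3/11, 1/11]].
Y = AD⁻¹ = [[5, 2], [-12, 26]] · [[1/11, 4/11], [3/11, 1/11]] = [[1, 2], [6, -2]].

Y = [[1, 2], [6, -2]]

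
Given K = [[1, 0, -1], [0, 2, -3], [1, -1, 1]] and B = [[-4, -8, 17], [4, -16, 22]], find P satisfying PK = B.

Since K sits to the right of P, P = BK⁻¹.
K has determinant 1; K⁻¹ = [[-1, 1, 2], [-3, 2, 3], [-2, 1, 2]].
P = BK⁻¹ = [[-4, -8, 17], [4, -16, 22]] · [[-1, 1, 2], [-3, 2, 3], [-2, 1, 2]] = [[-6, -3, 2], [0, -6, 4]].

P = [[-6, -3, 2], [0, -6, 4]]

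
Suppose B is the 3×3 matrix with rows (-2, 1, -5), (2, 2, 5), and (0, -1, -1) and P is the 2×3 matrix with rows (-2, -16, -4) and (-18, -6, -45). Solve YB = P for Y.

Y = [[-5, -6, -1], [4, -5, 0]]

Since B sits to the right of Y, Y = PB⁻¹.
det B = 6, so B⁻¹ = [[1/2, 1, 5/2], [1/3, 1/3, 0], [-1/3, -1/3, -1]].
Y = PB⁻¹ = [[-2, -16, -4], [-18, -6, -45]] · [[1/2, 1, 5/2], [1/3, 1/3, 0], [-1/3, -1/3, -1]] = [[-5, -6, -1], [4, -5, 0]].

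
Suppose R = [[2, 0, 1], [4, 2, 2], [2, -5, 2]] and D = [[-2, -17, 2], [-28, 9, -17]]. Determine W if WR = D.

W = [[-2, -1, 3], [-5, -3, -3]]

R is on the right of W, so right-multiply by R⁻¹: W = DR⁻¹.
det R = 4; the adjugate gives R⁻¹ = [[7/2, -5/4, -1/2], [-1, 1/2, 0], [-6, 5/2, 1]].
W = DR⁻¹ = [[-2, -17, 2], [-28, 9, -17]] · [[7/2, -5/4, -1/2], [-1, 1/2, 0], [-6, 5/2, 1]] = [[-2, -1, 3], [-5, -3, -3]].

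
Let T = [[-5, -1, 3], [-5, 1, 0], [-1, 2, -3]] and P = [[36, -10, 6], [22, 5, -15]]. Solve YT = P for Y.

Since T sits to the right of Y, Y = PT⁻¹.
det T = 3; the adjugate gives T⁻¹ = [[-1, 1, -1], [-5, 6, -5], [-3, 11/3, -10/3]].
Y = PT⁻¹ = [[36, -10, 6], [22, 5, -15]] · [[-1, 1, -1], [-5, 6, -5], [-3, 11/3, -10/3]] = [[-4, -2, -6], [-2, -3, 3]].

Y = [[-4, -2, -6], [-2, -3, 3]]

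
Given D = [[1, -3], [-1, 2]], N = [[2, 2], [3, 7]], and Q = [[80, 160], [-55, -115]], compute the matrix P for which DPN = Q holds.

Isolating P: multiply by D⁻¹ from the left and N⁻¹ from the right, so P = D⁻¹QN⁻¹.
det D = -1; the adjugate gives D⁻¹ = [[-2, -3], [-1, -1]].
det N = 8; the adjugate gives N⁻¹ = [[7/8, -1/4], [-3/8, 1/4]].
D⁻¹Q = [[5, 25], [-25, -45]].
P = (D⁻¹Q)N⁻¹ = [[-5, 5], [-5, -5]].

P = [[-5, 5], [-5, -5]]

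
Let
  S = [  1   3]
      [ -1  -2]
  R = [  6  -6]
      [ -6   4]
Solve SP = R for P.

P = [[6, 0], [0, -2]]

Left-multiplying both sides by S⁻¹ gives P = S⁻¹R.
det S = 1; the adjugate gives S⁻¹ = [[-2, -3], [1, 1]].
P = S⁻¹R = [[-2, -3], [1, 1]] · [[6, -6], [-6, 4]] = [[6, 0], [0, -2]].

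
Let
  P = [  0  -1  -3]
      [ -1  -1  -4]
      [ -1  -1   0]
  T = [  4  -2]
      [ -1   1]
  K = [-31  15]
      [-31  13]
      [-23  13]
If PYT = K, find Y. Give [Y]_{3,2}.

2

Isolating Y: multiply by P⁻¹ from the left and T⁻¹ from the right, so Y = P⁻¹KT⁻¹.
det P = -4, so P⁻¹ = [[1, -3/4, -1/4], [-1, 3/4, -3/4], [0, -1/4, 1/4]].
det T = 2; the adjugate gives T⁻¹ = [[1/2, 1], [1/2, 2]].
P⁻¹K = [[-2, 2], [25, -15], [2, 0]].
Y = (P⁻¹K)T⁻¹ = [[0, 2], [5, -5], [1, 2]].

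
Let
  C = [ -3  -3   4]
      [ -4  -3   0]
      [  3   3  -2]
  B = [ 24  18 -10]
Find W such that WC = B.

W = [[-5, -6, -5]]

C is on the right of W, so right-multiply by C⁻¹: W = BC⁻¹.
det C = -6, so C⁻¹ = [[-1, -1, -2], [4/3, 1, 8/3], [1/2, 0, 1/2]].
W = BC⁻¹ = [[24, 18, -10]] · [[-1, -1, -2], [4/3, 1, 8/3], [1/2, 0, 1/2]] = [[-5, -6, -5]].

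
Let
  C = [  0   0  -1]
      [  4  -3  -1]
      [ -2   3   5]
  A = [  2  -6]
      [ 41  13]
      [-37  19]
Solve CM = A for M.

Since C multiplies M on the left, M = C⁻¹A.
C has determinant -6; C⁻¹ = [[2, 1/2, 1/2], [3, 1/3, 2/3], [-1, 0, 0]].
M = C⁻¹A = [[2, 1/2, 1/2], [3, 1/3, 2/3], [-1, 0, 0]] · [[2, -6], [41, 13], [-37, 19]] = [[6, 4], [-5, -1], [-2, 6]].

M = [[6, 4], [-5, -1], [-2, 6]]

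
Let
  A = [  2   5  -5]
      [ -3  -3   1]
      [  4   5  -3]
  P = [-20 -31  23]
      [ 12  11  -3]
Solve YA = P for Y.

Y = [[-3, 2, -2], [-1, -2, 2]]

Right-multiplying both sides by A⁻¹ gives Y = PA⁻¹.
A has determinant -2; A⁻¹ = [[-2, 5, 5], [5/2, -7, -13/2], [3/2, -5, -9/2]].
Y = PA⁻¹ = [[-20, -31, 23], [12, 11, -3]] · [[-2, 5, 5], [5/2, -7, -13/2], [3/2, -5, -9/2]] = [[-3, 2, -2], [-1, -2, 2]].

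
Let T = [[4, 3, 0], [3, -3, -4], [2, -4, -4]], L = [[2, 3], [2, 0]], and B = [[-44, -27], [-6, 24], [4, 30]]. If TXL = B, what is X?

X = [[-3, -4], [1, 1], [-5, -1]]

Isolating X: multiply by T⁻¹ from the left and L⁻¹ from the right, so X = T⁻¹BL⁻¹.
det T = -4; the adjugate gives T⁻¹ = [[1, -3, 3], [-1, 4, -4], [3/2, -11/2, 21/4]].
det L = -6; the adjugate gives L⁻¹ = [[0, 1/2], [1/3, -1/3]].
T⁻¹B = [[-14, -9], [4, 3], [-12, -15]].
X = (T⁻¹B)L⁻¹ = [[-3, -4], [1, 1], [-5, -1]].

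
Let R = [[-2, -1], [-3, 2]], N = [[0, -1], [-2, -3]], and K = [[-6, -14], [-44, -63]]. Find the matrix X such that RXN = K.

X = [[-1, -4], [-3, 5]]

X = R⁻¹KN⁻¹ (apply R⁻¹ on the left and N⁻¹ on the right).
det R = -7, so R⁻¹ = [[-2/7, -1/7], [-3/7, 2/7]].
det N = -2, so N⁻¹ = [[3/2, -1/2], [-1, 0]].
R⁻¹K = [[8, 13], [-10, -12]].
X = (R⁻¹K)N⁻¹ = [[-1, -4], [-3, 5]].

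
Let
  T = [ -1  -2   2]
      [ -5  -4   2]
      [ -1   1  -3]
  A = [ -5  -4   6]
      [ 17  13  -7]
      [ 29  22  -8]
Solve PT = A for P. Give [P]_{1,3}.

T is on the right of P, so right-multiply by T⁻¹: P = AT⁻¹.
det T = 6, so T⁻¹ = [[5/3, -2/3, 2/3], [-17/6, 5/6, -4/3], [-3/2, 1/2, -1]].
P = AT⁻¹ = [[-5, -4, 6], [17, 13, -7], [29, 22, -8]] · [[5/3, -2/3, 2/3], [-17/6, 5/6, -4/3], [-3/2, 1/2, -1]] = [[-6, 3, -4], [2, -4, 1], [-2, -5, -2]].

-4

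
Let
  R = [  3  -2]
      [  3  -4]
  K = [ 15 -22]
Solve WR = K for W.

W = [[-1, 6]]

Right-multiplying both sides by R⁻¹ gives W = KR⁻¹.
R has determinant -6; R⁻¹ = [[2/3, -1/3], [1/2, -1/2]].
W = KR⁻¹ = [[15, -22]] · [[2/3, -1/3], [1/2, -1/2]] = [[-1, 6]].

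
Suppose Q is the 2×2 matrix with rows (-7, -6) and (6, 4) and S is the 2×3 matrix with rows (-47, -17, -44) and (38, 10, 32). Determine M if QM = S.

Left-multiplying both sides by Q⁻¹ gives M = Q⁻¹S.
det Q = 8, so Q⁻¹ = [[1/2, 3/4], [-3/4, -7/8]].
M = Q⁻¹S = [[1/2, 3/4], [-3/4, -7/8]] · [[-47, -17, -44], [38, 10, 32]] = [[5, -1, 2], [2, 4, 5]].

M = [[5, -1, 2], [2, 4, 5]]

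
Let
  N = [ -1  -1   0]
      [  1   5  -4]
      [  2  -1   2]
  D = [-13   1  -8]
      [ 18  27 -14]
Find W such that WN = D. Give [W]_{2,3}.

N is on the right of W, so right-multiply by N⁻¹: W = DN⁻¹.
N has determinant 4; N⁻¹ = [[3/2, 1/2, 1], [-5/2, -1/2, -1], [-11/4, -3/4, -1]].
W = DN⁻¹ = [[-13, 1, -8], [18, 27, -14]] · [[3/2, 1/2, 1], [-5/2, -1/2, -1], [-11/4, -3/4, -1]] = [[0, -1, -6], [-2, 6, 5]].

5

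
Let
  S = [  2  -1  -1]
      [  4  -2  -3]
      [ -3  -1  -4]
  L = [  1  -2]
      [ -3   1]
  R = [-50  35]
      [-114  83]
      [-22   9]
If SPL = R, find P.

Isolating P: multiply by S⁻¹ from the left and L⁻¹ from the right, so P = S⁻¹RL⁻¹.
S has determinant -5; S⁻¹ = [[-1, 3/5, -1/5], [-5, 11/5, -2/5], [2, -1, 0]].
L has determinant -5; L⁻¹ = [[-1/5, -2/5], [-3/5, -1/5]].
S⁻¹R = [[-14, 13], [8, 4], [14, -13]].
P = (S⁻¹R)L⁻¹ = [[-5, 3], [-4, -4], [5, -3]].

P = [[-5, 3], [-4, -4], [5, -3]]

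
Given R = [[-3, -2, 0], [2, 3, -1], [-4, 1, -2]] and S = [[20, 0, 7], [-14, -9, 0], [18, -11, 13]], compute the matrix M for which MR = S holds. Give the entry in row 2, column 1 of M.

2

Right-multiplying both sides by R⁻¹ gives M = SR⁻¹.
det R = -1; the adjugate gives R⁻¹ = [[5, 4, -2], [-8, -6, 3], [-14, -11, 5]].
M = SR⁻¹ = [[20, 0, 7], [-14, -9, 0], [18, -11, 13]] · [[5, 4, -2], [-8, -6, 3], [-14, -11, 5]] = [[2, 3, -5], [2, -2, 1], [-4, -5, -4]].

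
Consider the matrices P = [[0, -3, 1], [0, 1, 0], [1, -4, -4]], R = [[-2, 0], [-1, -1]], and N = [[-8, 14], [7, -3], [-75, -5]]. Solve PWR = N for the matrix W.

Isolating W: multiply by P⁻¹ from the left and R⁻¹ from the right, so W = P⁻¹NR⁻¹.
P has determinant -1; P⁻¹ = [[4, 16, 1], [0, 1, 0], [1, 3, 0]].
det R = 2, so R⁻¹ = [[-1/2, 0], [1/2, -1]].
P⁻¹N = [[5, 3], [7, -3], [13, 5]].
W = (P⁻¹N)R⁻¹ = [[-1, -3], [-5, 3], [-4, -5]].

W = [[-1, -3], [-5, 3], [-4, -5]]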